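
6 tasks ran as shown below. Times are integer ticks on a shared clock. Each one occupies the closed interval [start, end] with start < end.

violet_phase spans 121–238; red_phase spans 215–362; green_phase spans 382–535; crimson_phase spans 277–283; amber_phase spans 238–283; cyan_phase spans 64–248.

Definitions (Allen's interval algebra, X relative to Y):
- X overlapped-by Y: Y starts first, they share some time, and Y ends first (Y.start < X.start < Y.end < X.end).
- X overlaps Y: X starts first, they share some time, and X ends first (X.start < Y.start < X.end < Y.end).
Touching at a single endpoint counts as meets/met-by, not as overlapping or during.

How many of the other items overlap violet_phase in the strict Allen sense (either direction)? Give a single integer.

1

Target violet_phase = [121, 238].
amber_phase [238, 283] → met-by → no.
crimson_phase [277, 283] → after → no.
cyan_phase [64, 248] → contains → no.
green_phase [382, 535] → after → no.
red_phase [215, 362] → overlapped-by → counts.
Total: 1.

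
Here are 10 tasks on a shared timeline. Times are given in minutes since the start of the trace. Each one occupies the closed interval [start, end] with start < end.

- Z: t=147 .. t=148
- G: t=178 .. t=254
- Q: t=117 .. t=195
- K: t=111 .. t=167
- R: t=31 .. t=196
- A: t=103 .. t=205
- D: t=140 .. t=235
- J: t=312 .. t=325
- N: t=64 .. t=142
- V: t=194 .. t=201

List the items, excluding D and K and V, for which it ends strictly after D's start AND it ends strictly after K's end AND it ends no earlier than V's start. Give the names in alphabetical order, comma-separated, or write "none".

A, G, J, Q, R

Conditions: its end is strictly after D's start (X.end > t=140) AND its end is strictly after K's end (X.end > t=167) AND its end is no earlier than V's start (X.end >= t=194).
A: end t=205 > t=140? ✓; end t=205 > t=167? ✓; end t=205 >= t=194? ✓ → yes.
G: end t=254 > t=140? ✓; end t=254 > t=167? ✓; end t=254 >= t=194? ✓ → yes.
J: end t=325 > t=140? ✓; end t=325 > t=167? ✓; end t=325 >= t=194? ✓ → yes.
N: end t=142 > t=140? ✓; end t=142 > t=167? ✗; end t=142 >= t=194? ✗ → no.
Q: end t=195 > t=140? ✓; end t=195 > t=167? ✓; end t=195 >= t=194? ✓ → yes.
R: end t=196 > t=140? ✓; end t=196 > t=167? ✓; end t=196 >= t=194? ✓ → yes.
Z: end t=148 > t=140? ✓; end t=148 > t=167? ✗; end t=148 >= t=194? ✗ → no.
Result: A, G, J, Q, R.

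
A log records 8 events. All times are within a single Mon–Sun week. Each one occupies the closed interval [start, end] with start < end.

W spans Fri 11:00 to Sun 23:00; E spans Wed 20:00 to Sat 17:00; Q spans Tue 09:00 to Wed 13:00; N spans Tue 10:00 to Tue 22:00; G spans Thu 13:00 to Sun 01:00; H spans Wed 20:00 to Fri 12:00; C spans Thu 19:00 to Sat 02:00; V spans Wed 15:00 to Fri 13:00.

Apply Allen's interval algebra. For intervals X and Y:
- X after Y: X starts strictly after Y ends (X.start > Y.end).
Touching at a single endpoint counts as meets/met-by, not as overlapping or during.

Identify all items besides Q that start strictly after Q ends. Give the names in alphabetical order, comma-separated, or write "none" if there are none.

Target Q = [Tue 09:00, Wed 13:00].
C [Thu 19:00, Sat 02:00] → after → yes.
E [Wed 20:00, Sat 17:00] → after → yes.
G [Thu 13:00, Sun 01:00] → after → yes.
H [Wed 20:00, Fri 12:00] → after → yes.
N [Tue 10:00, Tue 22:00] → during → no.
V [Wed 15:00, Fri 13:00] → after → yes.
W [Fri 11:00, Sun 23:00] → after → yes.
Result: C, E, G, H, V, W.

C, E, G, H, V, W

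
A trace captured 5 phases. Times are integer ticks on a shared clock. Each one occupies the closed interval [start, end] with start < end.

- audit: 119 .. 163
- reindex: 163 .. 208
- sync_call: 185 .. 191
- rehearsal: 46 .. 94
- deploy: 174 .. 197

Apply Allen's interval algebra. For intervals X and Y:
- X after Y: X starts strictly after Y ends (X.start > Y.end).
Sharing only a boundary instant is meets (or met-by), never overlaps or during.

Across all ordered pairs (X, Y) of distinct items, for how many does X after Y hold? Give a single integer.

6

Checking all 20 ordered pairs for relation 'after'; matching pairs in alphabetical order:
(audit, rehearsal): audit after rehearsal ✓
(deploy, audit): deploy after audit ✓
(deploy, rehearsal): deploy after rehearsal ✓
(reindex, rehearsal): reindex after rehearsal ✓
(sync_call, audit): sync_call after audit ✓
(sync_call, rehearsal): sync_call after rehearsal ✓
Count: 6.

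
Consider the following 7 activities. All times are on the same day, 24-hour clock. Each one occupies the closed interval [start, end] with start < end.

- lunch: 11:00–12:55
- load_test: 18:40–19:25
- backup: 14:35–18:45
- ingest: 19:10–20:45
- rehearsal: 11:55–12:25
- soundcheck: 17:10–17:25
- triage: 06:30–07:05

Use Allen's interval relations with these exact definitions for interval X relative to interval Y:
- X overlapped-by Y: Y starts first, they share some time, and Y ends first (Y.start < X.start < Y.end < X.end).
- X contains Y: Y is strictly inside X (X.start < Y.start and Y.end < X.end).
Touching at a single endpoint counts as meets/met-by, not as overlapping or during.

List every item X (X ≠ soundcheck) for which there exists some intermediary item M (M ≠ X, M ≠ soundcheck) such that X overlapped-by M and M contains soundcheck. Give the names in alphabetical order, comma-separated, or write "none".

load_test

Target soundcheck = [17:10, 17:25].
Intermediaries M with M contains soundcheck: backup.
Via backup — items with X overlapped-by backup: load_test.
Union: load_test.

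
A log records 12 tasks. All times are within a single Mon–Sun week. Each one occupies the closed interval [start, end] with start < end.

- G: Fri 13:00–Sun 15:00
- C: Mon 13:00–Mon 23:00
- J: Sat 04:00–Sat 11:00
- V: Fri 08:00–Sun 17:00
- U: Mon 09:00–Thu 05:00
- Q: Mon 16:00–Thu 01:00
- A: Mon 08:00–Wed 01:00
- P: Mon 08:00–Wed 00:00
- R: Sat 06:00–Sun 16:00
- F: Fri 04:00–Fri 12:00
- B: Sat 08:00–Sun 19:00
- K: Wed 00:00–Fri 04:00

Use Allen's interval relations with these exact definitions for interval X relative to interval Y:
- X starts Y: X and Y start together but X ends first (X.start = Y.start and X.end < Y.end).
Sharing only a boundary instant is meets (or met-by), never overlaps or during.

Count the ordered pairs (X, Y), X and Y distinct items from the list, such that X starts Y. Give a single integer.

1

Checking all 132 ordered pairs for relation 'starts'; matching pairs in alphabetical order:
(P, A): P starts A ✓
Count: 1.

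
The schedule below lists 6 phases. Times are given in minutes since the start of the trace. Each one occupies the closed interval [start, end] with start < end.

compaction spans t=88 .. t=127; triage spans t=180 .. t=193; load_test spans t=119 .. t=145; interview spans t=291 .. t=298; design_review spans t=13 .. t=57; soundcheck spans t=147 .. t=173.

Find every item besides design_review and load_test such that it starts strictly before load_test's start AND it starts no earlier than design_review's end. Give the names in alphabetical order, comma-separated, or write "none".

Conditions: its start is strictly before load_test's start (X.start < t=119) AND its start is no earlier than design_review's end (X.start >= t=57).
compaction: start t=88 < t=119? ✓; start t=88 >= t=57? ✓ → yes.
interview: start t=291 < t=119? ✗; start t=291 >= t=57? ✓ → no.
soundcheck: start t=147 < t=119? ✗; start t=147 >= t=57? ✓ → no.
triage: start t=180 < t=119? ✗; start t=180 >= t=57? ✓ → no.
Result: compaction.

compaction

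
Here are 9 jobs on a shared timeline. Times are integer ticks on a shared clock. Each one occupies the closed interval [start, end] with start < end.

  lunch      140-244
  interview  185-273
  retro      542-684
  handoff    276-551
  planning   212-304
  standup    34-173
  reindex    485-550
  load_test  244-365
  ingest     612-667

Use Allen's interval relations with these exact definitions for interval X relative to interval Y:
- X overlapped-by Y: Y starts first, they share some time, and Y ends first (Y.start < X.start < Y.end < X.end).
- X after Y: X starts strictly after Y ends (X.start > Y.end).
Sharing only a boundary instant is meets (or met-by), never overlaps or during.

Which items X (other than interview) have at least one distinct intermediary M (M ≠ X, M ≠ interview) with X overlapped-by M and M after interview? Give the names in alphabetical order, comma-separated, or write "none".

retro

Target interview = [185, 273].
Intermediaries M with M after interview: handoff, ingest, reindex, retro.
Via handoff — items with X overlapped-by handoff: retro.
Via ingest — items with X overlapped-by ingest: none.
Via reindex — items with X overlapped-by reindex: retro.
Via retro — items with X overlapped-by retro: none.
Union: retro.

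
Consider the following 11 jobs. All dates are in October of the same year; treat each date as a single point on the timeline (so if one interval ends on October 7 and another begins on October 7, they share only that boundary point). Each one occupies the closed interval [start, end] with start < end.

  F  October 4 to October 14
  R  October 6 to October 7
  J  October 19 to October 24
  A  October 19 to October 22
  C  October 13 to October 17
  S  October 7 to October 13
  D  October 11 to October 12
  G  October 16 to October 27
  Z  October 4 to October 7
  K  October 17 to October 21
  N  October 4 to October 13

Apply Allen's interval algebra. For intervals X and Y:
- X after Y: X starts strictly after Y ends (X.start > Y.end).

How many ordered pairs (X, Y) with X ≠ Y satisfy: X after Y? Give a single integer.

31

Checking all 110 ordered pairs for relation 'after'; matching pairs in alphabetical order:
(A, C): A after C ✓
(A, D): A after D ✓
(A, F): A after F ✓
(A, N): A after N ✓
(A, R): A after R ✓
(A, S): A after S ✓
(A, Z): A after Z ✓
(C, D): C after D ✓
(C, R): C after R ✓
(C, Z): C after Z ✓
(D, R): D after R ✓
(D, Z): D after Z ✓
(G, D): G after D ✓
(G, F): G after F ✓
(G, N): G after N ✓
(G, R): G after R ✓
(G, S): G after S ✓
(G, Z): G after Z ✓
(J, C): J after C ✓
(J, D): J after D ✓
(J, F): J after F ✓
(J, N): J after N ✓
(J, R): J after R ✓
(J, S): J after S ✓
... plus 7 further pairs not listed.
Count: 31.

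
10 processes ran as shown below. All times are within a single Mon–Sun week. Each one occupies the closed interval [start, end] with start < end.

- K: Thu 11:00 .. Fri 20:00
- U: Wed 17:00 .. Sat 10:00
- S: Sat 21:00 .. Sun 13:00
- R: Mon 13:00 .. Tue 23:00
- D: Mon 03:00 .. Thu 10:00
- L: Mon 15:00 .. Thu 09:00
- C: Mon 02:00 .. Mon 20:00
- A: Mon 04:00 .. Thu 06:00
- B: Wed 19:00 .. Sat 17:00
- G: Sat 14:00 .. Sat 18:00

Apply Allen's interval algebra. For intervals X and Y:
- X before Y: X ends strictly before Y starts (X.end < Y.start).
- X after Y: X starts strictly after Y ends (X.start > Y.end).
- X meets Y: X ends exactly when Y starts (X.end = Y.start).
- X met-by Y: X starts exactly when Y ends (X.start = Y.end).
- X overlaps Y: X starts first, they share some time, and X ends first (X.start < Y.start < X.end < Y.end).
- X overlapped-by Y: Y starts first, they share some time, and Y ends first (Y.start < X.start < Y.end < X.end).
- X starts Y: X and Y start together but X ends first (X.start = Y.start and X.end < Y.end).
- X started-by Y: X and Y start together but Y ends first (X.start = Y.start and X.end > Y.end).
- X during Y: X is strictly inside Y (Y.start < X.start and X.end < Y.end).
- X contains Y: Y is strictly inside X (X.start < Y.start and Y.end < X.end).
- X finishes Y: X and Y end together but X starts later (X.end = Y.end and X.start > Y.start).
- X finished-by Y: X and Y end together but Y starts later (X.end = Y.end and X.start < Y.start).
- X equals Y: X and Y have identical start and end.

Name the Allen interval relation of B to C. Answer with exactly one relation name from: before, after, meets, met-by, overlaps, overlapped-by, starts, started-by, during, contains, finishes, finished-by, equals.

B = [Wed 19:00, Sat 17:00]; C = [Mon 02:00, Mon 20:00].
Compare endpoints: B.start > C.start, B.start > C.end, B.end > C.start, B.end > C.end.
That pattern is 'after'.

after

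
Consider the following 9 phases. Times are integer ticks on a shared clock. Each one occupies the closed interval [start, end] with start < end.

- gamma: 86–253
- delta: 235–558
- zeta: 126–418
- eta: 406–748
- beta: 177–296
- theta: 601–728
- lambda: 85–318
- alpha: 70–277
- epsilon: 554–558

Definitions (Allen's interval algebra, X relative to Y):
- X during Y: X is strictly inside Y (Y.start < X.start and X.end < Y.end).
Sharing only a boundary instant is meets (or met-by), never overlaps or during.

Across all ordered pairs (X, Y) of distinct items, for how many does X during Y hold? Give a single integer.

Checking all 72 ordered pairs for relation 'during'; matching pairs in alphabetical order:
(beta, lambda): beta during lambda ✓
(beta, zeta): beta during zeta ✓
(epsilon, eta): epsilon during eta ✓
(gamma, alpha): gamma during alpha ✓
(gamma, lambda): gamma during lambda ✓
(theta, eta): theta during eta ✓
Count: 6.

6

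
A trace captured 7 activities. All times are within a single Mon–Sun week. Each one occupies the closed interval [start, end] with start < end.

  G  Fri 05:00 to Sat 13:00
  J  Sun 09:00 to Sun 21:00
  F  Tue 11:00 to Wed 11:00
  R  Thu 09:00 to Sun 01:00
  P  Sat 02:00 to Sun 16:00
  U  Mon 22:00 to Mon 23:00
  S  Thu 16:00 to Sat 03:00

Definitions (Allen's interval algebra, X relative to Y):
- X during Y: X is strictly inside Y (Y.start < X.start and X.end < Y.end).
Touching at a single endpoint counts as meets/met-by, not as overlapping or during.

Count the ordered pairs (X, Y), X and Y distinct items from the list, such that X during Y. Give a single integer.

Checking all 42 ordered pairs for relation 'during'; matching pairs in alphabetical order:
(G, R): G during R ✓
(S, R): S during R ✓
Count: 2.

2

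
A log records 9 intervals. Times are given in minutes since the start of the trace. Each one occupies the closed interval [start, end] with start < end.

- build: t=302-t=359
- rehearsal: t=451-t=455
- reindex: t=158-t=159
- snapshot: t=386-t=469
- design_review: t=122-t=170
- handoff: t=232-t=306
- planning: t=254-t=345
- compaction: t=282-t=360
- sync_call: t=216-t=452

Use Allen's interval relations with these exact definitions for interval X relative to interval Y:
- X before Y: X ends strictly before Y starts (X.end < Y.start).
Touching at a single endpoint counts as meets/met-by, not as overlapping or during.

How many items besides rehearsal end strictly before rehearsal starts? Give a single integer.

Target rehearsal = [t=451, t=455].
build [t=302, t=359] → before → counts.
compaction [t=282, t=360] → before → counts.
design_review [t=122, t=170] → before → counts.
handoff [t=232, t=306] → before → counts.
planning [t=254, t=345] → before → counts.
reindex [t=158, t=159] → before → counts.
snapshot [t=386, t=469] → contains → no.
sync_call [t=216, t=452] → overlaps → no.
Total: 6.

6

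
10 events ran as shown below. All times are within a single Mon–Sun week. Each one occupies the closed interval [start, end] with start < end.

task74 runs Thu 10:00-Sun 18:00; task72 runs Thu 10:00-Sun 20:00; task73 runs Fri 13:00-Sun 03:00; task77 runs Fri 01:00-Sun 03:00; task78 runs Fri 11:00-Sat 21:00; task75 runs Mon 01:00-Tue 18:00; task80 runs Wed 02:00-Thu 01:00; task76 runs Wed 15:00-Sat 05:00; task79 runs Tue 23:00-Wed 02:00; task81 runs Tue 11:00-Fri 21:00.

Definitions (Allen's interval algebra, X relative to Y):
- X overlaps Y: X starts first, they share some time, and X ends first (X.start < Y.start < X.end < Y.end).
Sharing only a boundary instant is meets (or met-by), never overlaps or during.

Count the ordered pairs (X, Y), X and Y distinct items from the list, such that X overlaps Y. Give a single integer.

14

Checking all 90 ordered pairs for relation 'overlaps'; matching pairs in alphabetical order:
(task75, task81): task75 overlaps task81 ✓
(task76, task72): task76 overlaps task72 ✓
(task76, task73): task76 overlaps task73 ✓
(task76, task74): task76 overlaps task74 ✓
(task76, task77): task76 overlaps task77 ✓
(task76, task78): task76 overlaps task78 ✓
(task78, task73): task78 overlaps task73 ✓
(task80, task76): task80 overlaps task76 ✓
(task81, task72): task81 overlaps task72 ✓
(task81, task73): task81 overlaps task73 ✓
(task81, task74): task81 overlaps task74 ✓
(task81, task76): task81 overlaps task76 ✓
(task81, task77): task81 overlaps task77 ✓
(task81, task78): task81 overlaps task78 ✓
Count: 14.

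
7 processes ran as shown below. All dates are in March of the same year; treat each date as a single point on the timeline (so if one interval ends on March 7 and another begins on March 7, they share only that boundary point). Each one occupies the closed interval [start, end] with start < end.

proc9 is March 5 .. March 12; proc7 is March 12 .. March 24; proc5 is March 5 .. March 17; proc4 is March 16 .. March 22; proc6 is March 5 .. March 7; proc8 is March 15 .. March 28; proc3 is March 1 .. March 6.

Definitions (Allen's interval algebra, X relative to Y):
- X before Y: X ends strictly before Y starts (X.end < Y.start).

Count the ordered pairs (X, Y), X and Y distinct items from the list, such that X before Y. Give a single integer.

Checking all 42 ordered pairs for relation 'before'; matching pairs in alphabetical order:
(proc3, proc4): proc3 before proc4 ✓
(proc3, proc7): proc3 before proc7 ✓
(proc3, proc8): proc3 before proc8 ✓
(proc6, proc4): proc6 before proc4 ✓
(proc6, proc7): proc6 before proc7 ✓
(proc6, proc8): proc6 before proc8 ✓
(proc9, proc4): proc9 before proc4 ✓
(proc9, proc8): proc9 before proc8 ✓
Count: 8.

8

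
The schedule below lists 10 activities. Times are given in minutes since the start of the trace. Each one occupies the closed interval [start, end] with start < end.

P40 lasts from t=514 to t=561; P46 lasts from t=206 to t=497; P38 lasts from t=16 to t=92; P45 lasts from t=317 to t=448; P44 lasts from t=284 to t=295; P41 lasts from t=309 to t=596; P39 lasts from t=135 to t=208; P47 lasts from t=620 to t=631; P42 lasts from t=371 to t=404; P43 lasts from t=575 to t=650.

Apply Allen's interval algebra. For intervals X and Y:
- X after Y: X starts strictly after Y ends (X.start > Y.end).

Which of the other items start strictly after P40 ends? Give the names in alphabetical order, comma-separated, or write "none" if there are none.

P43, P47

Target P40 = [t=514, t=561].
P38 [t=16, t=92] → before → no.
P39 [t=135, t=208] → before → no.
P41 [t=309, t=596] → contains → no.
P42 [t=371, t=404] → before → no.
P43 [t=575, t=650] → after → yes.
P44 [t=284, t=295] → before → no.
P45 [t=317, t=448] → before → no.
P46 [t=206, t=497] → before → no.
P47 [t=620, t=631] → after → yes.
Result: P43, P47.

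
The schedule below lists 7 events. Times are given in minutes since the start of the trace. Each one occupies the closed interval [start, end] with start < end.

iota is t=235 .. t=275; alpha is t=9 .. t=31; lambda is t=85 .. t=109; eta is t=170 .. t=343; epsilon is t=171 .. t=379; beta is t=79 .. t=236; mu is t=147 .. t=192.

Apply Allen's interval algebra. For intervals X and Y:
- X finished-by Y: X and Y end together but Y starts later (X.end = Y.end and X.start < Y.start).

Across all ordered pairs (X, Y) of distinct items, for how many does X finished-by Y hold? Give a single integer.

0

Checking all 42 ordered pairs for relation 'finished-by'; matching pairs in alphabetical order:
No pair satisfies it.
Count: 0.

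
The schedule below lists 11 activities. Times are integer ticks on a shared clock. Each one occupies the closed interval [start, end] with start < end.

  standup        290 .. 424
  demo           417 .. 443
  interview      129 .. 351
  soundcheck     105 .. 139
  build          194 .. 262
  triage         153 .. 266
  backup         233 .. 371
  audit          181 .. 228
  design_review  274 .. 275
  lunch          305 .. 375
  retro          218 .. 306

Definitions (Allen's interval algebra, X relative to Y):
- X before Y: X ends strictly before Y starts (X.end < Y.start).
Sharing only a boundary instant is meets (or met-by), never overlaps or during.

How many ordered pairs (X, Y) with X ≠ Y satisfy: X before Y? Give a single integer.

Checking all 110 ordered pairs for relation 'before'; matching pairs in alphabetical order:
(audit, backup): audit before backup ✓
(audit, demo): audit before demo ✓
(audit, design_review): audit before design_review ✓
(audit, lunch): audit before lunch ✓
(audit, standup): audit before standup ✓
(backup, demo): backup before demo ✓
(build, demo): build before demo ✓
(build, design_review): build before design_review ✓
(build, lunch): build before lunch ✓
(build, standup): build before standup ✓
(design_review, demo): design_review before demo ✓
(design_review, lunch): design_review before lunch ✓
(design_review, standup): design_review before standup ✓
(interview, demo): interview before demo ✓
(lunch, demo): lunch before demo ✓
(retro, demo): retro before demo ✓
(soundcheck, audit): soundcheck before audit ✓
(soundcheck, backup): soundcheck before backup ✓
(soundcheck, build): soundcheck before build ✓
(soundcheck, demo): soundcheck before demo ✓
(soundcheck, design_review): soundcheck before design_review ✓
(soundcheck, lunch): soundcheck before lunch ✓
(soundcheck, retro): soundcheck before retro ✓
(soundcheck, standup): soundcheck before standup ✓
... plus 5 further pairs not listed.
Count: 29.

29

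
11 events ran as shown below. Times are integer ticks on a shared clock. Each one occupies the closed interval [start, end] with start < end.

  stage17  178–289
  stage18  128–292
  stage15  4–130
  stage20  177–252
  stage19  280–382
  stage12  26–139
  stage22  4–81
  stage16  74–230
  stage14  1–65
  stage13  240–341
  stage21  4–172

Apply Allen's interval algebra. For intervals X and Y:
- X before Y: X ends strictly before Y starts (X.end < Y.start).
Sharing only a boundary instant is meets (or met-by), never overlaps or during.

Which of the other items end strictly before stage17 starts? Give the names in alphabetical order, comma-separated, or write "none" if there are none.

Target stage17 = [178, 289].
stage12 [26, 139] → before → yes.
stage13 [240, 341] → overlapped-by → no.
stage14 [1, 65] → before → yes.
stage15 [4, 130] → before → yes.
stage16 [74, 230] → overlaps → no.
stage18 [128, 292] → contains → no.
stage19 [280, 382] → overlapped-by → no.
stage20 [177, 252] → overlaps → no.
stage21 [4, 172] → before → yes.
stage22 [4, 81] → before → yes.
Result: stage12, stage14, stage15, stage21, stage22.

stage12, stage14, stage15, stage21, stage22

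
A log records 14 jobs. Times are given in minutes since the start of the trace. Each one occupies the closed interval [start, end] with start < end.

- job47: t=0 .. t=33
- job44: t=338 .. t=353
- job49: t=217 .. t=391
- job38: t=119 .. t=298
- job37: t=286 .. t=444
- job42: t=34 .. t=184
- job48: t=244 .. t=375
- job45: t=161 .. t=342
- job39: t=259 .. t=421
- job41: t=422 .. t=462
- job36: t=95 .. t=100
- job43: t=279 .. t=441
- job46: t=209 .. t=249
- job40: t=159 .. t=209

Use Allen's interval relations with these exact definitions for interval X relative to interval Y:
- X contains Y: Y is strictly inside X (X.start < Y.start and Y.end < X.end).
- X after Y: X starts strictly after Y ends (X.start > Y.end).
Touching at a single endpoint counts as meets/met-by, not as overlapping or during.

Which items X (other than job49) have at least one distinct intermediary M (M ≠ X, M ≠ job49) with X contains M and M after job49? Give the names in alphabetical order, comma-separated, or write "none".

none

Target job49 = [t=217, t=391].
Intermediaries M with M after job49: job41.
Via job41 — items with X contains job41: none.
Union: none.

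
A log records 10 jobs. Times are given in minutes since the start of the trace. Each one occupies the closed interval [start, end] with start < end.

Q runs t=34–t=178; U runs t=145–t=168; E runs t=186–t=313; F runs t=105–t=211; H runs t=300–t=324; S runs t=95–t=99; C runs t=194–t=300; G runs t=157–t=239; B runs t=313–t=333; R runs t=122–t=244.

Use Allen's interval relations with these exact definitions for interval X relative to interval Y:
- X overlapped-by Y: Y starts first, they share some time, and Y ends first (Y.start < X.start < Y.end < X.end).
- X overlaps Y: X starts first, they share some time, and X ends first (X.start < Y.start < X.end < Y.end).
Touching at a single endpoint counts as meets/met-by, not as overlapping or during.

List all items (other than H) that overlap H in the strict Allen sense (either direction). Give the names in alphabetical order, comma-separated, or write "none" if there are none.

Target H = [t=300, t=324].
B [t=313, t=333] → overlapped-by → yes.
C [t=194, t=300] → meets → no.
E [t=186, t=313] → overlaps → yes.
F [t=105, t=211] → before → no.
G [t=157, t=239] → before → no.
Q [t=34, t=178] → before → no.
R [t=122, t=244] → before → no.
S [t=95, t=99] → before → no.
U [t=145, t=168] → before → no.
Result: B, E.

B, E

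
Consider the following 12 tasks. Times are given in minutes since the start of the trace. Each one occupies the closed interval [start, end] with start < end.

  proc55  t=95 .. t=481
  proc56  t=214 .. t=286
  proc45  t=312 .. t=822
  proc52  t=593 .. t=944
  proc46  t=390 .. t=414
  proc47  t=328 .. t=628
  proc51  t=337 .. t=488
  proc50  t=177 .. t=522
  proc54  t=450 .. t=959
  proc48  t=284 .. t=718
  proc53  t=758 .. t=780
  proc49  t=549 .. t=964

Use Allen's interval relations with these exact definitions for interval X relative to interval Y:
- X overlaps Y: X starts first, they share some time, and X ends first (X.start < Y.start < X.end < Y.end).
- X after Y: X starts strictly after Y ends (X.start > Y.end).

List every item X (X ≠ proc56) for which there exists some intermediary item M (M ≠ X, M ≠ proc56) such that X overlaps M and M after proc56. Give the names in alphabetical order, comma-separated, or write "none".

proc45, proc47, proc48, proc50, proc51, proc54, proc55

Target proc56 = [t=214, t=286].
Intermediaries M with M after proc56: proc45, proc46, proc47, proc49, proc51, proc52, proc53, proc54.
Via proc45 — items with X overlaps proc45: proc48, proc50, proc55.
Via proc46 — items with X overlaps proc46: none.
Via proc47 — items with X overlaps proc47: proc50, proc55.
Via proc49 — items with X overlaps proc49: proc45, proc47, proc48, proc54.
Via proc51 — items with X overlaps proc51: proc55.
Via proc52 — items with X overlaps proc52: proc45, proc47, proc48.
Via proc53 — items with X overlaps proc53: none.
Via proc54 — items with X overlaps proc54: proc45, proc47, proc48, proc50, proc51, proc55.
Union: proc45, proc47, proc48, proc50, proc51, proc54, proc55.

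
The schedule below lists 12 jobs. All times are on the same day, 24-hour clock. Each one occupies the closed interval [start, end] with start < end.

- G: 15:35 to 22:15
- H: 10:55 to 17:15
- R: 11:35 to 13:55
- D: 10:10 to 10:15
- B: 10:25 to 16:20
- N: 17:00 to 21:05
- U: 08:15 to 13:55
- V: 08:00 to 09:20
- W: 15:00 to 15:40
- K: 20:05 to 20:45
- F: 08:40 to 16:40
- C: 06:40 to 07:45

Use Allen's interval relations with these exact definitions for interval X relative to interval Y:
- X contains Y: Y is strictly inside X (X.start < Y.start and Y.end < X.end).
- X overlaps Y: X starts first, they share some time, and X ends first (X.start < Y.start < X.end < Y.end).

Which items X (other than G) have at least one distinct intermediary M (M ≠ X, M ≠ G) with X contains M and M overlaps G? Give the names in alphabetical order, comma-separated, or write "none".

B, F, H

Target G = [15:35, 22:15].
Intermediaries M with M overlaps G: B, F, H, W.
Via B — items with X contains B: F.
Via F — items with X contains F: none.
Via H — items with X contains H: none.
Via W — items with X contains W: B, F, H.
Union: B, F, H.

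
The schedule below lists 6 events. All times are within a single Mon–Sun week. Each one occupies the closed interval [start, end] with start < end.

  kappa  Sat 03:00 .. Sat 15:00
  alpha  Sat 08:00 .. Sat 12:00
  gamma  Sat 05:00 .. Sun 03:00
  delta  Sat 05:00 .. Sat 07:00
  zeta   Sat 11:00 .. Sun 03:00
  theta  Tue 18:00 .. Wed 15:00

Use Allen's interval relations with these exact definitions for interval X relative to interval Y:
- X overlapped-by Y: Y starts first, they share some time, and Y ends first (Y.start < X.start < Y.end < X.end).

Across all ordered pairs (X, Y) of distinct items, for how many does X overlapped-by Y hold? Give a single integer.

3

Checking all 30 ordered pairs for relation 'overlapped-by'; matching pairs in alphabetical order:
(gamma, kappa): gamma overlapped-by kappa ✓
(zeta, alpha): zeta overlapped-by alpha ✓
(zeta, kappa): zeta overlapped-by kappa ✓
Count: 3.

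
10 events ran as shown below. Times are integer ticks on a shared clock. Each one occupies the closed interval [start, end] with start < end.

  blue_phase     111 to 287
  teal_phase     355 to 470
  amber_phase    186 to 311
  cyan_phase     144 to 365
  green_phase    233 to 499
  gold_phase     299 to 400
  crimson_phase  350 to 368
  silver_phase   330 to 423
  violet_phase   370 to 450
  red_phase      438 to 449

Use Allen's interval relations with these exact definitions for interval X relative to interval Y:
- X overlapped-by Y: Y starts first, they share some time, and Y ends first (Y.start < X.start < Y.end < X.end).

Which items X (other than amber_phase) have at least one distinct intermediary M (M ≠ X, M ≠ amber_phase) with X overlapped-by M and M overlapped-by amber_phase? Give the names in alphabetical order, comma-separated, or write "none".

Target amber_phase = [186, 311].
Intermediaries M with M overlapped-by amber_phase: gold_phase, green_phase.
Via gold_phase — items with X overlapped-by gold_phase: silver_phase, teal_phase, violet_phase.
Via green_phase — items with X overlapped-by green_phase: none.
Union: silver_phase, teal_phase, violet_phase.

silver_phase, teal_phase, violet_phase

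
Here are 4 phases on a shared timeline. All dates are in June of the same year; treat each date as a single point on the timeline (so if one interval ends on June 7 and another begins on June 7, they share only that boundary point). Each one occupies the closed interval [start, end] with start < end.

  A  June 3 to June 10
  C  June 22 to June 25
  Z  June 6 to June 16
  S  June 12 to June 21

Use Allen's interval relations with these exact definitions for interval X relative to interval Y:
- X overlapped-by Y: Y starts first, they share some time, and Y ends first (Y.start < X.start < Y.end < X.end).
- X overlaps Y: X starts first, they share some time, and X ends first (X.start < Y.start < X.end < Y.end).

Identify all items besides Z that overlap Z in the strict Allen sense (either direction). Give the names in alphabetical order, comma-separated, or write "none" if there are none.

A, S

Target Z = [June 6, June 16].
A [June 3, June 10] → overlaps → yes.
C [June 22, June 25] → after → no.
S [June 12, June 21] → overlapped-by → yes.
Result: A, S.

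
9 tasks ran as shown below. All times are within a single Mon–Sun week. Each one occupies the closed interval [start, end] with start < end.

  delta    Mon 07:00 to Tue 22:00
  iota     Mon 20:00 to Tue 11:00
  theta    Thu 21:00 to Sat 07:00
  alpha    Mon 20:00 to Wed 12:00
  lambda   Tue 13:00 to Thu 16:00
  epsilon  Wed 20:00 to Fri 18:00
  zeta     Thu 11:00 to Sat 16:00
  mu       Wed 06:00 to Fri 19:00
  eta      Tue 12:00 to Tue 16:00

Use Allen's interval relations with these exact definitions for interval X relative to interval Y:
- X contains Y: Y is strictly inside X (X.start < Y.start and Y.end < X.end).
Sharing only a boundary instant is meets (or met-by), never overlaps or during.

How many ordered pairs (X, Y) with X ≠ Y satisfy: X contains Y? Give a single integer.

5

Checking all 72 ordered pairs for relation 'contains'; matching pairs in alphabetical order:
(alpha, eta): alpha contains eta ✓
(delta, eta): delta contains eta ✓
(delta, iota): delta contains iota ✓
(mu, epsilon): mu contains epsilon ✓
(zeta, theta): zeta contains theta ✓
Count: 5.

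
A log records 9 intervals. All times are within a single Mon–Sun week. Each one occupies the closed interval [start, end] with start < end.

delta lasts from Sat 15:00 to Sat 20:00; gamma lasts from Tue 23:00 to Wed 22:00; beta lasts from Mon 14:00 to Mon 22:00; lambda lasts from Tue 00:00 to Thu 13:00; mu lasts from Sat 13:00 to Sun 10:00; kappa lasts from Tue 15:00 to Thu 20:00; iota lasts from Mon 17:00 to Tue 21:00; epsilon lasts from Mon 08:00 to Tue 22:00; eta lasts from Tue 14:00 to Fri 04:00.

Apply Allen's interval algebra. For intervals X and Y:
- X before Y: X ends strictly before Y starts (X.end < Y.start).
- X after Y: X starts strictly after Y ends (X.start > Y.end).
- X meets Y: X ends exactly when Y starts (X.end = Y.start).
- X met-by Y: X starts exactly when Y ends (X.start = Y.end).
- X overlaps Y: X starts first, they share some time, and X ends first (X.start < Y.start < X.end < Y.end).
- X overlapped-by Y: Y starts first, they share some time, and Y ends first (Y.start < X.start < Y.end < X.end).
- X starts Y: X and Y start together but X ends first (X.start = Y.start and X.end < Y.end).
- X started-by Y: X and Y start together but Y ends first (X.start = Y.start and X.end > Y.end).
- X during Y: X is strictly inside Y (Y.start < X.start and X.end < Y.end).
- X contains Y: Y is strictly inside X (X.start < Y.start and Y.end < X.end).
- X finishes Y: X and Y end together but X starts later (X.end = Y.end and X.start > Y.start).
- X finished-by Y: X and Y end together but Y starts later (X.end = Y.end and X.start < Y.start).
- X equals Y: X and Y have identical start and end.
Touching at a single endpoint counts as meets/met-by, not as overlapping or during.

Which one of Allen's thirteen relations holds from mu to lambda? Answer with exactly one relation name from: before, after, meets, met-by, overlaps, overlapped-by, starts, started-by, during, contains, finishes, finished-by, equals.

after

mu = [Sat 13:00, Sun 10:00]; lambda = [Tue 00:00, Thu 13:00].
Compare endpoints: mu.start > lambda.start, mu.start > lambda.end, mu.end > lambda.start, mu.end > lambda.end.
That pattern is 'after'.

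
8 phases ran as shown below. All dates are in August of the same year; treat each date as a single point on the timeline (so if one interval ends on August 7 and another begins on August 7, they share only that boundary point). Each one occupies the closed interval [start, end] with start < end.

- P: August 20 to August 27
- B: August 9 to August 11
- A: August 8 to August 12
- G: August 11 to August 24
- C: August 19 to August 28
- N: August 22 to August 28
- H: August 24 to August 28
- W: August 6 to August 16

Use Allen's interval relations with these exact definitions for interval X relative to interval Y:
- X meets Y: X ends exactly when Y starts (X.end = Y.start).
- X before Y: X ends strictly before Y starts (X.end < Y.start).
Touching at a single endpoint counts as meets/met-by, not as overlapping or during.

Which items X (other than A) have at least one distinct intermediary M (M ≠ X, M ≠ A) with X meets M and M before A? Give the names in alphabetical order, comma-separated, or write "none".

none

Target A = [August 8, August 12].
Intermediaries M with M before A: none.
Union: none.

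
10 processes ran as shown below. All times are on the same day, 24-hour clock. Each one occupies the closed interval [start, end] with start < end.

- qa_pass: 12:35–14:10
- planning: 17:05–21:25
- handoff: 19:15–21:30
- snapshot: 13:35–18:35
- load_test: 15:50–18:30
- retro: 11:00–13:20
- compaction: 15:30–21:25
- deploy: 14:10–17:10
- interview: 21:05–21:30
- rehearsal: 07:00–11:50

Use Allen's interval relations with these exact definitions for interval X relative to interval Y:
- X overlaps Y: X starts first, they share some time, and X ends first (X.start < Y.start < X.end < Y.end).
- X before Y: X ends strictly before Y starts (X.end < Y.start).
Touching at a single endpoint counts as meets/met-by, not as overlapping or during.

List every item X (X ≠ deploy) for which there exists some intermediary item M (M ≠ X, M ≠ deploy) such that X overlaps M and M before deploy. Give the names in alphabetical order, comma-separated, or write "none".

rehearsal

Target deploy = [14:10, 17:10].
Intermediaries M with M before deploy: rehearsal, retro.
Via rehearsal — items with X overlaps rehearsal: none.
Via retro — items with X overlaps retro: rehearsal.
Union: rehearsal.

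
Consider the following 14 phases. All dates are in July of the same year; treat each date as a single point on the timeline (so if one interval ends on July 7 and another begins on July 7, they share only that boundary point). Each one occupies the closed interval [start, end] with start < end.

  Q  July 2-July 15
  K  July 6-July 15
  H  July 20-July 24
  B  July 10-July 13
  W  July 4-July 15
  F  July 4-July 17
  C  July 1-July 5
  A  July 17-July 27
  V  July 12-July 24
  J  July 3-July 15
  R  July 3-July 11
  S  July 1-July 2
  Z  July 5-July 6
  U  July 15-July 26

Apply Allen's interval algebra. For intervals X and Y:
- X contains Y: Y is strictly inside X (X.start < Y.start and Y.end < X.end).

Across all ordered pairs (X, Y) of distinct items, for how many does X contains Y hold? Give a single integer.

14

Checking all 182 ordered pairs for relation 'contains'; matching pairs in alphabetical order:
(A, H): A contains H ✓
(F, B): F contains B ✓
(F, K): F contains K ✓
(F, Z): F contains Z ✓
(J, B): J contains B ✓
(J, Z): J contains Z ✓
(K, B): K contains B ✓
(Q, B): Q contains B ✓
(Q, R): Q contains R ✓
(Q, Z): Q contains Z ✓
(R, Z): R contains Z ✓
(U, H): U contains H ✓
(W, B): W contains B ✓
(W, Z): W contains Z ✓
Count: 14.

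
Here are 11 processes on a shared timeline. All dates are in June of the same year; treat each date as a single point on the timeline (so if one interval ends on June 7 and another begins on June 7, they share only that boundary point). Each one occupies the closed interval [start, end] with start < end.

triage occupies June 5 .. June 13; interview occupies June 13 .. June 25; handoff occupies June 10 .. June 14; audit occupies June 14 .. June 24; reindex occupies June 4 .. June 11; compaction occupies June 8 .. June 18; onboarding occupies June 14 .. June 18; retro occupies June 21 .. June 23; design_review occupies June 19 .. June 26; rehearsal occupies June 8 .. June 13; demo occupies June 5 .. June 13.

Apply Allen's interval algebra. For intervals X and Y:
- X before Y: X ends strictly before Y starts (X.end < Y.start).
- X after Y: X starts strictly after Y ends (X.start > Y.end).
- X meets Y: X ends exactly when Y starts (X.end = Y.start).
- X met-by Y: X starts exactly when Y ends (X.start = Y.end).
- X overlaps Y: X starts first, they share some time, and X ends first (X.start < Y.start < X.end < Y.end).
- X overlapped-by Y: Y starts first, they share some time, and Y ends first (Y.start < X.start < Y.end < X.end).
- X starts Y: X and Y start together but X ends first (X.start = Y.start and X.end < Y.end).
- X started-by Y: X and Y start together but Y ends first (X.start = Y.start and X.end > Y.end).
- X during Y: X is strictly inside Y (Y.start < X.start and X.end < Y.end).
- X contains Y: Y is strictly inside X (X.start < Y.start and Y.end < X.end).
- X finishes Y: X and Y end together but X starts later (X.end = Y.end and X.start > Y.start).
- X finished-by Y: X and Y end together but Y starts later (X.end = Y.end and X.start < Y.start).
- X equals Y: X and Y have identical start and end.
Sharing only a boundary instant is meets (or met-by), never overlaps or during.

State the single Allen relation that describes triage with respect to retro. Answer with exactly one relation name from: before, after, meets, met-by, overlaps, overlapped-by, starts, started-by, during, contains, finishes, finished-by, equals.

before

triage = [June 5, June 13]; retro = [June 21, June 23].
Compare endpoints: triage.start < retro.start, triage.start < retro.end, triage.end < retro.start, triage.end < retro.end.
That pattern is 'before'.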